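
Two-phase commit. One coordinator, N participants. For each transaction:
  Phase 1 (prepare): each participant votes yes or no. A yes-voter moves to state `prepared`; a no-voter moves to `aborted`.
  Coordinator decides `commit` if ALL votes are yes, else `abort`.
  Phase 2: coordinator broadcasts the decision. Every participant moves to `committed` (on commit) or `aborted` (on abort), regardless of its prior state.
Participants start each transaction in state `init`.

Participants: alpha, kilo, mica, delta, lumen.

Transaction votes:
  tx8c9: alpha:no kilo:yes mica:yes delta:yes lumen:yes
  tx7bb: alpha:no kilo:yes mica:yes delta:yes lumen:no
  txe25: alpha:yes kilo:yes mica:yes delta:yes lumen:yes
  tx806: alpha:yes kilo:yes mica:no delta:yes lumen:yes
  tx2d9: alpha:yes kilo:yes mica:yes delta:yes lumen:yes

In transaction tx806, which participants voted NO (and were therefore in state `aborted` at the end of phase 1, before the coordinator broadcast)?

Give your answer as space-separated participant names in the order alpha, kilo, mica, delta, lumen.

Answer: mica

Derivation:
Txn tx806 phase 1: alpha yes -> prepared; kilo yes -> prepared; mica no -> aborted; delta yes -> prepared; lumen yes -> prepared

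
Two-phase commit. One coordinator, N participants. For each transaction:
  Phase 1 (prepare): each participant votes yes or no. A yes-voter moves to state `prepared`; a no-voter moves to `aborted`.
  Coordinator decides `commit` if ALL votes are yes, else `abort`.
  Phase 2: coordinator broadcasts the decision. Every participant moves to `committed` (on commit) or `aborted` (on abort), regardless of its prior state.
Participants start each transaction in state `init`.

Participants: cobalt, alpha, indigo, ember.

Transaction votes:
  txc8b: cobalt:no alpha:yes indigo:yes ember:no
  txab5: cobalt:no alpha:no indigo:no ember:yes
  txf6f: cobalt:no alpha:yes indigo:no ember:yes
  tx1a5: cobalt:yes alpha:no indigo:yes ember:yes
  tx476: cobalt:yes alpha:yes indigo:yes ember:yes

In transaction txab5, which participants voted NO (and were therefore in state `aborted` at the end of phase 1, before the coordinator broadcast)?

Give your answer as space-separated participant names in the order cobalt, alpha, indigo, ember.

Answer: cobalt alpha indigo

Derivation:
Txn txab5 phase 1: cobalt no -> aborted; alpha no -> aborted; indigo no -> aborted; ember yes -> prepared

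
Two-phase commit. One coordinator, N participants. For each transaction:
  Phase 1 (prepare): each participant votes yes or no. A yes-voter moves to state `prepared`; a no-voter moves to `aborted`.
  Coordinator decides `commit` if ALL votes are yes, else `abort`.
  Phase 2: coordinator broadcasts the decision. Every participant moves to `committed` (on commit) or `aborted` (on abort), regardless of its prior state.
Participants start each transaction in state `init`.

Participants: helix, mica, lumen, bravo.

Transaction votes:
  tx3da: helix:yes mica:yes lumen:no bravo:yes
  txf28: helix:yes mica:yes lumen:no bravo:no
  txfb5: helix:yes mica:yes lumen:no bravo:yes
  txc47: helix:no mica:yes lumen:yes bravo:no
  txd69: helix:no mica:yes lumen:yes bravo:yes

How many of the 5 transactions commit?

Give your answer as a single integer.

Answer: 0

Derivation:
tx3da: no from lumen -> abort (commits=0)
txf28: no from lumen, bravo -> abort (commits=0)
txfb5: no from lumen -> abort (commits=0)
txc47: no from helix, bravo -> abort (commits=0)
txd69: no from helix -> abort (commits=0)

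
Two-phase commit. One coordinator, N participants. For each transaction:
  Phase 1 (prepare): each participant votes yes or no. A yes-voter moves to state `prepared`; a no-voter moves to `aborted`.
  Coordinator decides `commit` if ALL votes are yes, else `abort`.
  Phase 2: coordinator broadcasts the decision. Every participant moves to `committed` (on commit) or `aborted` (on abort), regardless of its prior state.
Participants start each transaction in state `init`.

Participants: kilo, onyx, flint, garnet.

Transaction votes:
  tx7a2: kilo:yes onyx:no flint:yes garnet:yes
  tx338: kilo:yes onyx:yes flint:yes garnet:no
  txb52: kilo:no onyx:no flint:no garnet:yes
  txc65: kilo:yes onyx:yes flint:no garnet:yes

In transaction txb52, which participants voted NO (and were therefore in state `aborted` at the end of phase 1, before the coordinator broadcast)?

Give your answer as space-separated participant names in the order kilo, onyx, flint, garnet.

Txn txb52 phase 1: kilo no -> aborted; onyx no -> aborted; flint no -> aborted; garnet yes -> prepared

Answer: kilo onyx flint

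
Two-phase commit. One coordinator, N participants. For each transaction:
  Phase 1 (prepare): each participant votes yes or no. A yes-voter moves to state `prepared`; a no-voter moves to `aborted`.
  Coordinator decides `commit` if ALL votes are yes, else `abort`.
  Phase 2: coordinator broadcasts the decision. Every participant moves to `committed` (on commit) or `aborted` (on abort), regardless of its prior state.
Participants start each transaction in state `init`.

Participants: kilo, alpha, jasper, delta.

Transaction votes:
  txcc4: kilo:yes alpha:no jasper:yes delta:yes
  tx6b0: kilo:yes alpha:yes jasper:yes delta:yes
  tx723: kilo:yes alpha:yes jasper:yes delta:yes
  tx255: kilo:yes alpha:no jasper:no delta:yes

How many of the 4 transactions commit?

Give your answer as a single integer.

Answer: 2

Derivation:
txcc4: no from alpha -> abort (commits=0)
tx6b0: all yes -> commit (commits=1)
tx723: all yes -> commit (commits=2)
tx255: no from alpha, jasper -> abort (commits=2)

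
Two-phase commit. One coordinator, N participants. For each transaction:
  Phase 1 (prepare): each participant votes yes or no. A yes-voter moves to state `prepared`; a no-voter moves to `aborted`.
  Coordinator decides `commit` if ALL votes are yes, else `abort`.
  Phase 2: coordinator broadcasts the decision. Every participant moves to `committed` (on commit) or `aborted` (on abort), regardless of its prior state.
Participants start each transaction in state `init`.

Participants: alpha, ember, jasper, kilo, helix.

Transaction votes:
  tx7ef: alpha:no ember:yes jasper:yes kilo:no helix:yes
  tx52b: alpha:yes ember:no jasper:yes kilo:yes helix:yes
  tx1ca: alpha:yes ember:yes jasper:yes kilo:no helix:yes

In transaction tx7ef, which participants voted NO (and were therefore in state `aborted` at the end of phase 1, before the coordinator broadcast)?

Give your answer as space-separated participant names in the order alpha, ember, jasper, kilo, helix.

Txn tx7ef phase 1: alpha no -> aborted; ember yes -> prepared; jasper yes -> prepared; kilo no -> aborted; helix yes -> prepared

Answer: alpha kilo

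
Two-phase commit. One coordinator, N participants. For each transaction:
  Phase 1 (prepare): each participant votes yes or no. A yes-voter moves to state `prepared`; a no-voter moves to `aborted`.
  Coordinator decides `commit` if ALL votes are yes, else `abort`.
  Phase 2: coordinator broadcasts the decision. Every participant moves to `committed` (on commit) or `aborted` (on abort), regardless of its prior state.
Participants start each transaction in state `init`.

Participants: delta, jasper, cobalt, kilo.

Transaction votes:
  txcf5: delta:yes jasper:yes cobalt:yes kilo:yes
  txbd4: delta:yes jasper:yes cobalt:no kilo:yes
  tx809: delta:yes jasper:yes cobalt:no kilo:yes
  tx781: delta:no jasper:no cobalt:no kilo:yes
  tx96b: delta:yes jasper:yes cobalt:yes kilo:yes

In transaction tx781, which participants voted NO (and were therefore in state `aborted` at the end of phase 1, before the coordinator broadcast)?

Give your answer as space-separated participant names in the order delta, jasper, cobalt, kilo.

Answer: delta jasper cobalt

Derivation:
Txn tx781 phase 1: delta no -> aborted; jasper no -> aborted; cobalt no -> aborted; kilo yes -> prepared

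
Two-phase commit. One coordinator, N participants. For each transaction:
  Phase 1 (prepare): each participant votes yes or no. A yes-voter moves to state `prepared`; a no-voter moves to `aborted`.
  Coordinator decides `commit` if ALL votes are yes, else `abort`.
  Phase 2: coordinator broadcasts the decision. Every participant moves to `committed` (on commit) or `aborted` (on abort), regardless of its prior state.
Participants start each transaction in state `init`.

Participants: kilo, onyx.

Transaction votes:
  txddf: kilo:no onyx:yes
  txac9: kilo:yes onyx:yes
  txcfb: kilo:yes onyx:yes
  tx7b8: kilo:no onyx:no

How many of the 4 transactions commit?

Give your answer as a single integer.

Answer: 2

Derivation:
txddf: no from kilo -> abort (commits=0)
txac9: all yes -> commit (commits=1)
txcfb: all yes -> commit (commits=2)
tx7b8: no from kilo, onyx -> abort (commits=2)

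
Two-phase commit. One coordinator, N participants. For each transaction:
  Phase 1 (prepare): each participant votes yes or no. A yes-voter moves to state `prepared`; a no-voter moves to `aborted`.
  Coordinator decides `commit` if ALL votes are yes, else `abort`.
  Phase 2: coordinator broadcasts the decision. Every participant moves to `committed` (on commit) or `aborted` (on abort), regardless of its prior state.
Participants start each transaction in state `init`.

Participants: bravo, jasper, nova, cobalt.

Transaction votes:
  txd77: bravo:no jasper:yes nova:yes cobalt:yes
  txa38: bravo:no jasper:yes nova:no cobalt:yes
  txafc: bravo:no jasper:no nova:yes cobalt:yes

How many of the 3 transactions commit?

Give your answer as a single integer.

txd77: no from bravo -> abort (commits=0)
txa38: no from bravo, nova -> abort (commits=0)
txafc: no from bravo, jasper -> abort (commits=0)

Answer: 0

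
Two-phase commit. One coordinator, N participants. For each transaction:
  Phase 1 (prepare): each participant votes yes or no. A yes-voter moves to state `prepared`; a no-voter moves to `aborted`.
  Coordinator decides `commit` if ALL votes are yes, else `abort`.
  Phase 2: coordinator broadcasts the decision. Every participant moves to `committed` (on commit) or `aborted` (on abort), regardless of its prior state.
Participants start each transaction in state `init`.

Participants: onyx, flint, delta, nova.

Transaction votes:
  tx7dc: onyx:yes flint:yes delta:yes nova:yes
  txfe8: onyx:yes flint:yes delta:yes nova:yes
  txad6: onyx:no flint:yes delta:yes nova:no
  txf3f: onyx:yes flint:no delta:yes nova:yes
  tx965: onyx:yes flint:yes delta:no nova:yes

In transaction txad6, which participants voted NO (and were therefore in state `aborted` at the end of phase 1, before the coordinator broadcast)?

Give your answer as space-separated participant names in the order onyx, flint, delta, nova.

Txn txad6 phase 1: onyx no -> aborted; flint yes -> prepared; delta yes -> prepared; nova no -> aborted

Answer: onyx nova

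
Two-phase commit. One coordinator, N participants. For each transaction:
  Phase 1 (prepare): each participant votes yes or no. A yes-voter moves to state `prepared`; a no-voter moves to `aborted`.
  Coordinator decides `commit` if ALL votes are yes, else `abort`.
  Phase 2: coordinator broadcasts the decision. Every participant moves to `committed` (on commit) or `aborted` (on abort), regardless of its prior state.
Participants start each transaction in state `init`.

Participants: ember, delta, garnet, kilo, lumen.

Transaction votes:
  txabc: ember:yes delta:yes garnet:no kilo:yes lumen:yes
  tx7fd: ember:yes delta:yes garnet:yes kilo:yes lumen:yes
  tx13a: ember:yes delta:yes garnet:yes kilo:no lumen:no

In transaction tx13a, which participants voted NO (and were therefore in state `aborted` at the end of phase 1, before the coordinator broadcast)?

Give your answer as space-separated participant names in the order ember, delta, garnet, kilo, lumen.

Answer: kilo lumen

Derivation:
Txn tx13a phase 1: ember yes -> prepared; delta yes -> prepared; garnet yes -> prepared; kilo no -> aborted; lumen no -> aborted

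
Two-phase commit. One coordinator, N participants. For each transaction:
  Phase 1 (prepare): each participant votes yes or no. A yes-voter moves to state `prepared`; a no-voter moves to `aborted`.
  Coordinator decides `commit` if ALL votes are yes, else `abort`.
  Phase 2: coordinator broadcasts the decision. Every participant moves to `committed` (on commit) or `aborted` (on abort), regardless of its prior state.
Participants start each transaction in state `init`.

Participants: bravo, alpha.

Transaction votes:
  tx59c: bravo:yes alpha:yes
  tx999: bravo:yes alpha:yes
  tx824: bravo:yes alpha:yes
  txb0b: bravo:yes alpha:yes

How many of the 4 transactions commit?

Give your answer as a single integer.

tx59c: all yes -> commit (commits=1)
tx999: all yes -> commit (commits=2)
tx824: all yes -> commit (commits=3)
txb0b: all yes -> commit (commits=4)

Answer: 4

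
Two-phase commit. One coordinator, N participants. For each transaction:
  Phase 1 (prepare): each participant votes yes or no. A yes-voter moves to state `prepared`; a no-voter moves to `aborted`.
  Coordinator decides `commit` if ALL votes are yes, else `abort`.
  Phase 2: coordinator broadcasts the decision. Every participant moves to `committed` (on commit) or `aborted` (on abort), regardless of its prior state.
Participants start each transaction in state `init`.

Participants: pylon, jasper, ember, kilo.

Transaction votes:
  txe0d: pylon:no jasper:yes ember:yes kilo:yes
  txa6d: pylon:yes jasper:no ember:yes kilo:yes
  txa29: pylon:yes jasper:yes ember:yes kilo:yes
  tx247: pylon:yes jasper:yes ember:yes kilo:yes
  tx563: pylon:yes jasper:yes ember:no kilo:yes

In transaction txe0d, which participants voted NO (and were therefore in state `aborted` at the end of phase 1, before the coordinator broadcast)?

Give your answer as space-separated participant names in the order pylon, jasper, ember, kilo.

Answer: pylon

Derivation:
Txn txe0d phase 1: pylon no -> aborted; jasper yes -> prepared; ember yes -> prepared; kilo yes -> prepared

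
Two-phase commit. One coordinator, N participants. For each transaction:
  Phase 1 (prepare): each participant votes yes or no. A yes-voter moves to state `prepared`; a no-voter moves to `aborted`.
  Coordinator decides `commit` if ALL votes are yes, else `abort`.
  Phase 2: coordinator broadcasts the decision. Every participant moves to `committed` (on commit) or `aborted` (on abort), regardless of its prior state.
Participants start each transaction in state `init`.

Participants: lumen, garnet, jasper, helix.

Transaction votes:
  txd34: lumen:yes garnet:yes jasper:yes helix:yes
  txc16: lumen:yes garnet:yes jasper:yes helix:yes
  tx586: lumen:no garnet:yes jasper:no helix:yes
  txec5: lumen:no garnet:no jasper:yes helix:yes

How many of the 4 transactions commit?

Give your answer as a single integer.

txd34: all yes -> commit (commits=1)
txc16: all yes -> commit (commits=2)
tx586: no from lumen, jasper -> abort (commits=2)
txec5: no from lumen, garnet -> abort (commits=2)

Answer: 2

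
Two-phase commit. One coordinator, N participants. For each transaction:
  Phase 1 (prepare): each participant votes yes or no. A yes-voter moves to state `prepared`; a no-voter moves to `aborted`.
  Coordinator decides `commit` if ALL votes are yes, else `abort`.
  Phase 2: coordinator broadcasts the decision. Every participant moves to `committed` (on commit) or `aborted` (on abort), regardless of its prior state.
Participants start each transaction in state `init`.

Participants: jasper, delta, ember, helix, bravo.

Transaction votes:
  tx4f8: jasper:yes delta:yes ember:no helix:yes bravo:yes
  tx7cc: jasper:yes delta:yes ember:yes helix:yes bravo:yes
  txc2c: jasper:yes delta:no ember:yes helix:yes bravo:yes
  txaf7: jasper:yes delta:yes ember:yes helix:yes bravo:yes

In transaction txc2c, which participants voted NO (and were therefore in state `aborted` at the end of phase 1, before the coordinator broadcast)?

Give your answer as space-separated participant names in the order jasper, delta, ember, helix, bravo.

Answer: delta

Derivation:
Txn txc2c phase 1: jasper yes -> prepared; delta no -> aborted; ember yes -> prepared; helix yes -> prepared; bravo yes -> prepared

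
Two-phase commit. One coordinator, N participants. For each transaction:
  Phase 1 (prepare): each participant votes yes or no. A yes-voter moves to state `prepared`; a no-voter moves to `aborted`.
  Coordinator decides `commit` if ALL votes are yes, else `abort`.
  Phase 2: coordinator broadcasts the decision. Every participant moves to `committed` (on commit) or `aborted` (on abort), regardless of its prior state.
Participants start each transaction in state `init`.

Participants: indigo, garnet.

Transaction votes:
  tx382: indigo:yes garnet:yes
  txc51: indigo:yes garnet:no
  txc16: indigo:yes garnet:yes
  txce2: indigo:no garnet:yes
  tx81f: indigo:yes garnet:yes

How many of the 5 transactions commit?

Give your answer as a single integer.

tx382: all yes -> commit (commits=1)
txc51: no from garnet -> abort (commits=1)
txc16: all yes -> commit (commits=2)
txce2: no from indigo -> abort (commits=2)
tx81f: all yes -> commit (commits=3)

Answer: 3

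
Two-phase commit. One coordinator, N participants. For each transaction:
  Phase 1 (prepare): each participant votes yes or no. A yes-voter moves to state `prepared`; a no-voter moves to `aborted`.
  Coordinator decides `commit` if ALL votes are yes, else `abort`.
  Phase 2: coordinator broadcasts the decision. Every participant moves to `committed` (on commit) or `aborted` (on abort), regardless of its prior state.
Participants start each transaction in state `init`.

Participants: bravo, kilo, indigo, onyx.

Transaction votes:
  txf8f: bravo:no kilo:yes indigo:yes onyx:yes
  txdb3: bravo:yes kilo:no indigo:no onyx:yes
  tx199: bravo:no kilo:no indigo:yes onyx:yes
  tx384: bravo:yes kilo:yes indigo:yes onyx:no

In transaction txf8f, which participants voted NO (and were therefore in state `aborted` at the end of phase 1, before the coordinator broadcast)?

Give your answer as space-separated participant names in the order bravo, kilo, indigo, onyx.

Txn txf8f phase 1: bravo no -> aborted; kilo yes -> prepared; indigo yes -> prepared; onyx yes -> prepared

Answer: bravo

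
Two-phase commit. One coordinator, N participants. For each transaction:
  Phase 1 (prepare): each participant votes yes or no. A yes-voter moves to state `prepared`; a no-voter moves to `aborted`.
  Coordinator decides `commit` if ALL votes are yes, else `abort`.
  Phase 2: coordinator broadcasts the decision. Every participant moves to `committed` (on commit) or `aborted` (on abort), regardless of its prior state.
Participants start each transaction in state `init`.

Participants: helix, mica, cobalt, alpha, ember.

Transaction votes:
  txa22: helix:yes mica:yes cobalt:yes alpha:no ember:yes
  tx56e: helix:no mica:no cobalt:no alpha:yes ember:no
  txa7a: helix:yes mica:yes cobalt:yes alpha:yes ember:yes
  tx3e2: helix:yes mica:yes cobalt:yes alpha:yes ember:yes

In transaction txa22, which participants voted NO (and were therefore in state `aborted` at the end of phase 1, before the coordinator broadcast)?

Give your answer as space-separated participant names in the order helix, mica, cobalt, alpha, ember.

Answer: alpha

Derivation:
Txn txa22 phase 1: helix yes -> prepared; mica yes -> prepared; cobalt yes -> prepared; alpha no -> aborted; ember yes -> prepared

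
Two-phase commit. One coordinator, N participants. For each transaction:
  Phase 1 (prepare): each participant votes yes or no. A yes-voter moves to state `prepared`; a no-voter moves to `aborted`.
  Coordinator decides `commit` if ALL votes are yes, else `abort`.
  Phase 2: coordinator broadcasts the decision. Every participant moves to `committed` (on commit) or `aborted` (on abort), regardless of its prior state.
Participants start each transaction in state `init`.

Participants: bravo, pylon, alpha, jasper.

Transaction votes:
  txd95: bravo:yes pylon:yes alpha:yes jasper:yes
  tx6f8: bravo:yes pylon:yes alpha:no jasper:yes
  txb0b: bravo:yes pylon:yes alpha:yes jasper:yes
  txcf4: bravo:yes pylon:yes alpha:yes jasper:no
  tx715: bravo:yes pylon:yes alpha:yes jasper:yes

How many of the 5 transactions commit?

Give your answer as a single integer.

txd95: all yes -> commit (commits=1)
tx6f8: no from alpha -> abort (commits=1)
txb0b: all yes -> commit (commits=2)
txcf4: no from jasper -> abort (commits=2)
tx715: all yes -> commit (commits=3)

Answer: 3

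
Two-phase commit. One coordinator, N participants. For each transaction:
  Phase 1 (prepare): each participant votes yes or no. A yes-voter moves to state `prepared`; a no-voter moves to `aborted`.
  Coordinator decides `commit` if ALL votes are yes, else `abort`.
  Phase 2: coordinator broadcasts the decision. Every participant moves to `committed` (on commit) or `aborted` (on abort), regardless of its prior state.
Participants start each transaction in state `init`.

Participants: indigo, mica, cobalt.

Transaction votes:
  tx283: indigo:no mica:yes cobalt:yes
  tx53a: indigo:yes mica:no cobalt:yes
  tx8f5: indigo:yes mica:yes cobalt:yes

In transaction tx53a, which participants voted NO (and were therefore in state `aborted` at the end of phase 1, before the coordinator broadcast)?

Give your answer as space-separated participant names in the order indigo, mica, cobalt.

Txn tx53a phase 1: indigo yes -> prepared; mica no -> aborted; cobalt yes -> prepared

Answer: mica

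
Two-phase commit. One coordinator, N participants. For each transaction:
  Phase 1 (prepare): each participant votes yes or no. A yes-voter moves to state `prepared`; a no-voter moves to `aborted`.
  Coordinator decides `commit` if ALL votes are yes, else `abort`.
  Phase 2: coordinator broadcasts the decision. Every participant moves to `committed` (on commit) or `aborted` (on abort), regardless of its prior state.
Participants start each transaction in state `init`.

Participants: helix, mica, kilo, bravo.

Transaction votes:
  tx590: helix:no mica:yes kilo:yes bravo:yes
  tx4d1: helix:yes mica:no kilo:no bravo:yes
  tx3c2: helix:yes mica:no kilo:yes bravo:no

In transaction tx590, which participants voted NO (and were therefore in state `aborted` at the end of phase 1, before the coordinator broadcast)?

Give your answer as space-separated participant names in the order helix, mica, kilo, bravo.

Txn tx590 phase 1: helix no -> aborted; mica yes -> prepared; kilo yes -> prepared; bravo yes -> prepared

Answer: helix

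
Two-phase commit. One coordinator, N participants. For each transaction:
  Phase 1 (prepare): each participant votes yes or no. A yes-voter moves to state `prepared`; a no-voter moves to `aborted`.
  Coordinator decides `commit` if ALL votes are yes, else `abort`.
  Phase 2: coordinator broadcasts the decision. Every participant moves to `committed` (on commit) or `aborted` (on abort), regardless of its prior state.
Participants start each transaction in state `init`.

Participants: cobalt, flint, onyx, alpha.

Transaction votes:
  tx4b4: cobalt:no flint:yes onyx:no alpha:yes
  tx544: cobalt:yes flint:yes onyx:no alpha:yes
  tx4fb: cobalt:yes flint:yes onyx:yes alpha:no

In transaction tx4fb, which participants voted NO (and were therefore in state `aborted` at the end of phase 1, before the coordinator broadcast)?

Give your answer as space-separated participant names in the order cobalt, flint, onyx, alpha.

Answer: alpha

Derivation:
Txn tx4fb phase 1: cobalt yes -> prepared; flint yes -> prepared; onyx yes -> prepared; alpha no -> aborted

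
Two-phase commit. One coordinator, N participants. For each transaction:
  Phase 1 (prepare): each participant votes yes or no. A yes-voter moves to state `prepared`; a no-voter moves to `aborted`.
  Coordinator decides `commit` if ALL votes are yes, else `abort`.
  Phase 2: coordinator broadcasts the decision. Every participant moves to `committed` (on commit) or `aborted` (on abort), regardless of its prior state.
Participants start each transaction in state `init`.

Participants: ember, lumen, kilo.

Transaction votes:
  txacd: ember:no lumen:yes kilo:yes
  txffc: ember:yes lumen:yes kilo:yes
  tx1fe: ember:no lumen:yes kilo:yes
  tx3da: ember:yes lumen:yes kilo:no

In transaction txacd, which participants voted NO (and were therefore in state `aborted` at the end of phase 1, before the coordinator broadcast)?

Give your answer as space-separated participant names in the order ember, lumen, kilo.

Answer: ember

Derivation:
Txn txacd phase 1: ember no -> aborted; lumen yes -> prepared; kilo yes -> prepared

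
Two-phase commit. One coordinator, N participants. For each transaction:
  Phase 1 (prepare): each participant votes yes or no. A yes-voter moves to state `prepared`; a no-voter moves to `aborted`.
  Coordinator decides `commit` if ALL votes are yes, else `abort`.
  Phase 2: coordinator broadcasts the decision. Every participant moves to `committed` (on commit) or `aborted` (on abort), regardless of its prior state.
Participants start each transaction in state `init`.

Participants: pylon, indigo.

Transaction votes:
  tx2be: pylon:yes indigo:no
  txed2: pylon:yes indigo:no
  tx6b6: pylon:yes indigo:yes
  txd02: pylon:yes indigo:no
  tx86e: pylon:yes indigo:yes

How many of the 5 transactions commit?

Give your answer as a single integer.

tx2be: no from indigo -> abort (commits=0)
txed2: no from indigo -> abort (commits=0)
tx6b6: all yes -> commit (commits=1)
txd02: no from indigo -> abort (commits=1)
tx86e: all yes -> commit (commits=2)

Answer: 2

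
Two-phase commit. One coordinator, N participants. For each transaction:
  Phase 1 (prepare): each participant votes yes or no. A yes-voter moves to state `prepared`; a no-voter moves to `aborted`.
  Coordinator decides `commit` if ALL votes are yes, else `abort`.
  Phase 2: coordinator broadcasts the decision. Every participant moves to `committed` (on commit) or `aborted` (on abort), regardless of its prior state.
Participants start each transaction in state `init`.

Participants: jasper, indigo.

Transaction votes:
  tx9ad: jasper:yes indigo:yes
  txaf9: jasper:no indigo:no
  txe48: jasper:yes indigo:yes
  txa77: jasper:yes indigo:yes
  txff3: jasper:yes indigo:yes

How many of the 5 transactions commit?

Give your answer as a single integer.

Answer: 4

Derivation:
tx9ad: all yes -> commit (commits=1)
txaf9: no from jasper, indigo -> abort (commits=1)
txe48: all yes -> commit (commits=2)
txa77: all yes -> commit (commits=3)
txff3: all yes -> commit (commits=4)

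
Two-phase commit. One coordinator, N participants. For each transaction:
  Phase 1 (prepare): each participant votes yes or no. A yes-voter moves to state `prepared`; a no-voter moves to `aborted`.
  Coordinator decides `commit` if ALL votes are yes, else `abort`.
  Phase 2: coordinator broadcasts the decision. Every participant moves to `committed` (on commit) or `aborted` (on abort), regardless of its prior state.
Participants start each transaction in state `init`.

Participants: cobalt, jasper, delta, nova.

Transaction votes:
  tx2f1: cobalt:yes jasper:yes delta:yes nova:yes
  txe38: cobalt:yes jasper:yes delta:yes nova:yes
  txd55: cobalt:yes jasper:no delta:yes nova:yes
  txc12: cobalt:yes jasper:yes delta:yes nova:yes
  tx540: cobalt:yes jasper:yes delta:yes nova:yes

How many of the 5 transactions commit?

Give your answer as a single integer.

tx2f1: all yes -> commit (commits=1)
txe38: all yes -> commit (commits=2)
txd55: no from jasper -> abort (commits=2)
txc12: all yes -> commit (commits=3)
tx540: all yes -> commit (commits=4)

Answer: 4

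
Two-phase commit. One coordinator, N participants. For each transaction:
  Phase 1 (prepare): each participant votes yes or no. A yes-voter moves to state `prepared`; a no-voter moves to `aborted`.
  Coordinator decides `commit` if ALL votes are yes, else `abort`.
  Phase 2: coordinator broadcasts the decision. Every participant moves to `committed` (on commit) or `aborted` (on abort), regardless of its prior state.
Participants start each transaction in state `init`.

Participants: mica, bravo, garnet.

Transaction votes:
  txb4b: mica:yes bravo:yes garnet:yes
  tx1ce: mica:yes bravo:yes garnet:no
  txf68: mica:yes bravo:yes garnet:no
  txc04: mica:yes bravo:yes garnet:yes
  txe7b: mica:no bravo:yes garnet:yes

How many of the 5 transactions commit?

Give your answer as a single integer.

Answer: 2

Derivation:
txb4b: all yes -> commit (commits=1)
tx1ce: no from garnet -> abort (commits=1)
txf68: no from garnet -> abort (commits=1)
txc04: all yes -> commit (commits=2)
txe7b: no from mica -> abort (commits=2)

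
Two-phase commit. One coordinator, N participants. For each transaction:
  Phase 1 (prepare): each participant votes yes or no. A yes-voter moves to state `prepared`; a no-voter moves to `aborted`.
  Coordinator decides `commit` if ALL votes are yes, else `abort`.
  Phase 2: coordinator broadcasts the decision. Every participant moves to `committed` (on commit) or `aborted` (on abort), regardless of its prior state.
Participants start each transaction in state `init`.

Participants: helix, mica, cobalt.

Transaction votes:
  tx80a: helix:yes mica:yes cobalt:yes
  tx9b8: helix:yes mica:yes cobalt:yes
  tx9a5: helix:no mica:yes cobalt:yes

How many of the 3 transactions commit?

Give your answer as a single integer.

tx80a: all yes -> commit (commits=1)
tx9b8: all yes -> commit (commits=2)
tx9a5: no from helix -> abort (commits=2)

Answer: 2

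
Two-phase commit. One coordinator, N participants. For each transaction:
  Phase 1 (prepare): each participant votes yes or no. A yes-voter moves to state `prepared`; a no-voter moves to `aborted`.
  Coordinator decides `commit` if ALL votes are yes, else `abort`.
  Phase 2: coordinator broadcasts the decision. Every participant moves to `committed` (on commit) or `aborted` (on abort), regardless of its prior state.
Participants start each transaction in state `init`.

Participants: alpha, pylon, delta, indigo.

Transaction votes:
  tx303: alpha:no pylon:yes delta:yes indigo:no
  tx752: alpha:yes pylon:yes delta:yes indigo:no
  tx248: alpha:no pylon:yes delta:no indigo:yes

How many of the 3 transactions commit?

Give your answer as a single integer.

Answer: 0

Derivation:
tx303: no from alpha, indigo -> abort (commits=0)
tx752: no from indigo -> abort (commits=0)
tx248: no from alpha, delta -> abort (commits=0)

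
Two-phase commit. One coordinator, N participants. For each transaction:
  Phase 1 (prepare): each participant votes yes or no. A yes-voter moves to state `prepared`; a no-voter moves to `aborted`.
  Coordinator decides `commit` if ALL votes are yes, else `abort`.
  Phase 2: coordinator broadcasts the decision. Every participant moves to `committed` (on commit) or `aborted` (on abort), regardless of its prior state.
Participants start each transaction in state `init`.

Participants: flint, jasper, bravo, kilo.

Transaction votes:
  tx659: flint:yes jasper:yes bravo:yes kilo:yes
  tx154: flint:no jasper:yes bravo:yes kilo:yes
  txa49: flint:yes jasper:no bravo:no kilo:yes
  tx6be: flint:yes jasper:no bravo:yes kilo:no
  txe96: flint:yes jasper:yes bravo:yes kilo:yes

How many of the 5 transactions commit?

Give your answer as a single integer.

tx659: all yes -> commit (commits=1)
tx154: no from flint -> abort (commits=1)
txa49: no from jasper, bravo -> abort (commits=1)
tx6be: no from jasper, kilo -> abort (commits=1)
txe96: all yes -> commit (commits=2)

Answer: 2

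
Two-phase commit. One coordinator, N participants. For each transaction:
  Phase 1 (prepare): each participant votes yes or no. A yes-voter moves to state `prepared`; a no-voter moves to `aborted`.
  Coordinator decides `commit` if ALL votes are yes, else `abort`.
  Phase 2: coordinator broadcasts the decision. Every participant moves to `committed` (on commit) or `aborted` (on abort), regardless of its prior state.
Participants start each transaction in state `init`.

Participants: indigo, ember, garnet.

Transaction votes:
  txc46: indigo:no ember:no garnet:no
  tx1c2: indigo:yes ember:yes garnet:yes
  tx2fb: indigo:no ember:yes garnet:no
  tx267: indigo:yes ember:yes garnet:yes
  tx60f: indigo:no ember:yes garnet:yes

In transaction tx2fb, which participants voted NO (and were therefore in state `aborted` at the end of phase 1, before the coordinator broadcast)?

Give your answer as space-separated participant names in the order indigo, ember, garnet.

Answer: indigo garnet

Derivation:
Txn tx2fb phase 1: indigo no -> aborted; ember yes -> prepared; garnet no -> aborted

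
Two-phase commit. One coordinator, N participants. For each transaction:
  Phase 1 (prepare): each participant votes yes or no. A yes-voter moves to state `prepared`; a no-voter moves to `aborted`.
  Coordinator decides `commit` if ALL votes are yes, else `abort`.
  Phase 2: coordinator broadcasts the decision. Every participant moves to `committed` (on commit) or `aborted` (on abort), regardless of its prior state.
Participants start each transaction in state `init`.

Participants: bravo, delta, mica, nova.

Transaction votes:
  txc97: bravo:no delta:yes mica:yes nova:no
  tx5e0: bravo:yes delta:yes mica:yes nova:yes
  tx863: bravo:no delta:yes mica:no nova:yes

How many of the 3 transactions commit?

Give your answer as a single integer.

txc97: no from bravo, nova -> abort (commits=0)
tx5e0: all yes -> commit (commits=1)
tx863: no from bravo, mica -> abort (commits=1)

Answer: 1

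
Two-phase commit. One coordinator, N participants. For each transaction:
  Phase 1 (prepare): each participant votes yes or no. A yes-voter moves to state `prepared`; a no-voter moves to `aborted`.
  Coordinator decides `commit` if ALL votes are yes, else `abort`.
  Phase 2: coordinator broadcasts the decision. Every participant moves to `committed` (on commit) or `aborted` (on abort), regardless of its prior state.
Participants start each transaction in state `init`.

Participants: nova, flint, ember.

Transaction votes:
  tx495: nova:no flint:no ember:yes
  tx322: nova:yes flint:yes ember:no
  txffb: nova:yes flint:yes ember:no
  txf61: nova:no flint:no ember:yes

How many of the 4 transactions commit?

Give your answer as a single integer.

Answer: 0

Derivation:
tx495: no from nova, flint -> abort (commits=0)
tx322: no from ember -> abort (commits=0)
txffb: no from ember -> abort (commits=0)
txf61: no from nova, flint -> abort (commits=0)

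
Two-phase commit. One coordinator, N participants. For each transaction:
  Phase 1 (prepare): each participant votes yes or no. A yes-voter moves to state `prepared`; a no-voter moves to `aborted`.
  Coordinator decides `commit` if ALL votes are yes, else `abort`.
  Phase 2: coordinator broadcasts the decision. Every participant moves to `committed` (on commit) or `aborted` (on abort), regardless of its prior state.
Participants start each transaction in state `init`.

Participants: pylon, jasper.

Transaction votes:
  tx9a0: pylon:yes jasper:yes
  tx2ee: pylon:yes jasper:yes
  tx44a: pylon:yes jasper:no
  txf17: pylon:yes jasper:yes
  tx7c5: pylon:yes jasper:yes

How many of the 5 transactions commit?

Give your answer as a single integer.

tx9a0: all yes -> commit (commits=1)
tx2ee: all yes -> commit (commits=2)
tx44a: no from jasper -> abort (commits=2)
txf17: all yes -> commit (commits=3)
tx7c5: all yes -> commit (commits=4)

Answer: 4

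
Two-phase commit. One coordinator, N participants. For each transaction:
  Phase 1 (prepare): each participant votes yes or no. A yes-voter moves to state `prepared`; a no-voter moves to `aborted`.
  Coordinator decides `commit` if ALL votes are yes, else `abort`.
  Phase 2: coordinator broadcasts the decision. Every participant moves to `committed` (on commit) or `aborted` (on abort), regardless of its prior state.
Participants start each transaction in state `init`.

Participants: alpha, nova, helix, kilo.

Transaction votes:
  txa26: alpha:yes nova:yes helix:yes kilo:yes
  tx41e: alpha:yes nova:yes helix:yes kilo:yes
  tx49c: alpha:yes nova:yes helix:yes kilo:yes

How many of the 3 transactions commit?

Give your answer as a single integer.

txa26: all yes -> commit (commits=1)
tx41e: all yes -> commit (commits=2)
tx49c: all yes -> commit (commits=3)

Answer: 3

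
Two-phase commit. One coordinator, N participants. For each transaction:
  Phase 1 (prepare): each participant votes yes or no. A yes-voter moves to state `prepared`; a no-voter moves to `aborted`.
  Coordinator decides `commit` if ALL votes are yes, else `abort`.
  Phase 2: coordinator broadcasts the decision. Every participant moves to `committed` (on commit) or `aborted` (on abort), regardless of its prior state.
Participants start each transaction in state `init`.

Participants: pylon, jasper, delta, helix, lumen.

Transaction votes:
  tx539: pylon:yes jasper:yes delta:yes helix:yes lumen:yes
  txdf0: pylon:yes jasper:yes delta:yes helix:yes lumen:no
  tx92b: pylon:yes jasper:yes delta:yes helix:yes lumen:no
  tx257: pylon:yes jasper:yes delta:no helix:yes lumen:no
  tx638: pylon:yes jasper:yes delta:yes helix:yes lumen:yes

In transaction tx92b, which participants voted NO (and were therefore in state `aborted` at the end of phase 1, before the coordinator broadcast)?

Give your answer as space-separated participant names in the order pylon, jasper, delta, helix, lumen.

Answer: lumen

Derivation:
Txn tx92b phase 1: pylon yes -> prepared; jasper yes -> prepared; delta yes -> prepared; helix yes -> prepared; lumen no -> aborted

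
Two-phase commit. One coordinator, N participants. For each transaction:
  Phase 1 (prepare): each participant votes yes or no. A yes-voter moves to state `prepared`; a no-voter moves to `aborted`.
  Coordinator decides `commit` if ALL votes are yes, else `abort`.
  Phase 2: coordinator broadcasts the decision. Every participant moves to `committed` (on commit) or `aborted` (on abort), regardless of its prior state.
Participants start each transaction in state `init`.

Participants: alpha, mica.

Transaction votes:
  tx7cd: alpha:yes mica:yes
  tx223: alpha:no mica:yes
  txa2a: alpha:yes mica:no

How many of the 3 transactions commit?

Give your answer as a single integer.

Answer: 1

Derivation:
tx7cd: all yes -> commit (commits=1)
tx223: no from alpha -> abort (commits=1)
txa2a: no from mica -> abort (commits=1)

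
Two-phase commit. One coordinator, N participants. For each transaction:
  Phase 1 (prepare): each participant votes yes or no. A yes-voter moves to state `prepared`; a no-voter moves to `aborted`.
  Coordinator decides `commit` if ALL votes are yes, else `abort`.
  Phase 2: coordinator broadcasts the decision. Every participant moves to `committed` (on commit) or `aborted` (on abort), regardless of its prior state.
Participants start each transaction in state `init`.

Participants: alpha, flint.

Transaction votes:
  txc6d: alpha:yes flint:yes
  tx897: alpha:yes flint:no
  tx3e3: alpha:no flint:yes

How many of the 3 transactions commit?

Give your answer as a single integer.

Answer: 1

Derivation:
txc6d: all yes -> commit (commits=1)
tx897: no from flint -> abort (commits=1)
tx3e3: no from alpha -> abort (commits=1)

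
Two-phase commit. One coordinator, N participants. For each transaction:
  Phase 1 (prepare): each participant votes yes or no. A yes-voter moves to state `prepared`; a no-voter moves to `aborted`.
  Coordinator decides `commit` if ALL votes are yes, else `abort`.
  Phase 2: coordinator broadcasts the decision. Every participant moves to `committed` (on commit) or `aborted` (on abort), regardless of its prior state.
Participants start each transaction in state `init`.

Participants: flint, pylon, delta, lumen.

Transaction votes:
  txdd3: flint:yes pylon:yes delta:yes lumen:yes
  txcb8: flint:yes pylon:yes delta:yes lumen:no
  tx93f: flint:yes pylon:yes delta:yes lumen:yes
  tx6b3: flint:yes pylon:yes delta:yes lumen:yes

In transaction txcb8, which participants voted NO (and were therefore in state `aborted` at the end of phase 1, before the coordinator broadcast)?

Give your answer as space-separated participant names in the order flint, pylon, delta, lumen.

Txn txcb8 phase 1: flint yes -> prepared; pylon yes -> prepared; delta yes -> prepared; lumen no -> aborted

Answer: lumen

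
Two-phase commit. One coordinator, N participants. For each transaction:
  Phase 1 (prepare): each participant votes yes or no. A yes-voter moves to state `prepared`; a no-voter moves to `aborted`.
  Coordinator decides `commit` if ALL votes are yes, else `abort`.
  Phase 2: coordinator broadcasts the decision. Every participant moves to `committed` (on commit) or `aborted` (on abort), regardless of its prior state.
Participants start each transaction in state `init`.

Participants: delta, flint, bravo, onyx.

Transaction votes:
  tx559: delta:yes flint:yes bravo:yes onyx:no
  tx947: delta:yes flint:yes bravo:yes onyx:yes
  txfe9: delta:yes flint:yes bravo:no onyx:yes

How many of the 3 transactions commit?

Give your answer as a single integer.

tx559: no from onyx -> abort (commits=0)
tx947: all yes -> commit (commits=1)
txfe9: no from bravo -> abort (commits=1)

Answer: 1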